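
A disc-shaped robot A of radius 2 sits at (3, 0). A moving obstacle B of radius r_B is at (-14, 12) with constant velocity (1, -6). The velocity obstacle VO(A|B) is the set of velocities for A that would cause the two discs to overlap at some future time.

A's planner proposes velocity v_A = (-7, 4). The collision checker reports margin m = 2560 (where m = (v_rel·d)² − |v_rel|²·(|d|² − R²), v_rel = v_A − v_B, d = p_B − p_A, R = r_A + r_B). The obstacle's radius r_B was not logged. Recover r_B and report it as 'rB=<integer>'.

m = 2560
d = (-17, 12);  v_rel = (-8, 10),  |v_rel|² = 164
v_rel×d = (-8)·(12) − (10)·(-17) = 74
since m = R²·164 − 74²:  R² = (5476 + 2560) / 164 = 49
R = √49 = 7  ⇒  r_B = 7 − 2 = 5

rB=5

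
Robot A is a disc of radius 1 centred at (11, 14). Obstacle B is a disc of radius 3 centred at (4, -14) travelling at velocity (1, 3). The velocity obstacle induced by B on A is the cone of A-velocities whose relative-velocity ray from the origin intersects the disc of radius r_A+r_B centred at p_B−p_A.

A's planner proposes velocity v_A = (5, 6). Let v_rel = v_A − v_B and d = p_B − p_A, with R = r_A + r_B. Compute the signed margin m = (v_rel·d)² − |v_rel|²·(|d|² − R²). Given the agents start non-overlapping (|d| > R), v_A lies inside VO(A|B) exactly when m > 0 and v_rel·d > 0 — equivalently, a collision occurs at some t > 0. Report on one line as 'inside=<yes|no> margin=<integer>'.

d = (-7, -28),  |d|² = 833;  R = 1+3 = 4,  c = 833−4² = 817
v_rel = (4, 3),  |v_rel|² = 25;  v_rel·d = (4)·(-7) + (3)·(-28) = -112
25·t² + 224·t + 817 = 0  ⇒  m = (-112)² − 25·817 = -7881
m = -7881 < 0,  v_rel·d = -112 < 0  ⇒  outside

inside=no margin=-7881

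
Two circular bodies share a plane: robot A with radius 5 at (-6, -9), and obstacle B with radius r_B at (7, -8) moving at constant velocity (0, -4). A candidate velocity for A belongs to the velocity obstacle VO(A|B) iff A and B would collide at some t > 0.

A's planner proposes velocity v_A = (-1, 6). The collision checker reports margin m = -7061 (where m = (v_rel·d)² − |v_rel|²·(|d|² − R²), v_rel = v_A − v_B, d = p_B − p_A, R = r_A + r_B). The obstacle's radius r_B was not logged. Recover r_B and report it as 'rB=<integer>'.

m = -7061
d = (13, 1);  v_rel = (-1, 10),  |v_rel|² = 101
v_rel×d = (-1)·(1) − (10)·(13) = -131
since m = R²·101 − (-131)²:  R² = (17161 + -7061) / 101 = 100
R = √100 = 10  ⇒  r_B = 10 − 5 = 5

rB=5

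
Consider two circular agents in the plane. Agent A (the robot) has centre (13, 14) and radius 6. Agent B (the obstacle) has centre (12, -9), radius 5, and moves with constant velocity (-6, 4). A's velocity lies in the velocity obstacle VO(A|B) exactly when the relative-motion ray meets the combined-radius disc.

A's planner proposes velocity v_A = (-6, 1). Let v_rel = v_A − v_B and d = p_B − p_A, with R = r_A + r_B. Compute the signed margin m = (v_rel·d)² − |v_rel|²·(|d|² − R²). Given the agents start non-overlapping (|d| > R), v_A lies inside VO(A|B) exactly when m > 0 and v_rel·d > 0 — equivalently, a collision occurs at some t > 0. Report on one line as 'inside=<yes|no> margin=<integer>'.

d = (-1, -23),  |d|² = 530;  R = 6+5 = 11,  c = 530−11² = 409
v_rel = (0, -3),  |v_rel|² = 9;  v_rel·d = (0)·(-1) + (-3)·(-23) = 69
9·t² − 138·t + 409 = 0  ⇒  m = 69² − 9·409 = 1080
m = 1080 > 0,  v_rel·d = 69 > 0  ⇒  inside

inside=yes margin=1080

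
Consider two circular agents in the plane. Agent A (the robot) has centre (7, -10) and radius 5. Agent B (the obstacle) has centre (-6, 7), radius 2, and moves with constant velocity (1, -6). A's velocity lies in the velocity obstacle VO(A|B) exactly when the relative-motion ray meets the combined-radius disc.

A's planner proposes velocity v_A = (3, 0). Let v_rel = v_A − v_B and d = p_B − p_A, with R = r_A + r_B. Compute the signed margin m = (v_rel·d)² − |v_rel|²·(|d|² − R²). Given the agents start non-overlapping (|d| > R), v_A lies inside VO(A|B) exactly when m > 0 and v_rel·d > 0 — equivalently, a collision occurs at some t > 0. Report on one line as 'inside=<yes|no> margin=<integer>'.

d = (-13, 17),  |d|² = 458;  R = 5+2 = 7,  c = 458−7² = 409
v_rel = (2, 6),  |v_rel|² = 40;  v_rel·d = (2)·(-13) + (6)·(17) = 76
40·t² − 152·t + 409 = 0  ⇒  m = 76² − 40·409 = -10584
m = -10584 < 0,  v_rel·d = 76 > 0  ⇒  outside

inside=no margin=-10584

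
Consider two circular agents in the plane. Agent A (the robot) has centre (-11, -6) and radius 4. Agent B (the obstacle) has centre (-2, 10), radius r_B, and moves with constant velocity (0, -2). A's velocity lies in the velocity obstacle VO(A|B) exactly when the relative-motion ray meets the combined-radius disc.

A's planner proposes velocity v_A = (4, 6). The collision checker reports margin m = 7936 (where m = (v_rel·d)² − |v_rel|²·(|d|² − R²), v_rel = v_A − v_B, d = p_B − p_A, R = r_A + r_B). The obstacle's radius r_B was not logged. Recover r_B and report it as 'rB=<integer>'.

m = 7936
d = (9, 16);  v_rel = (4, 8),  |v_rel|² = 80
v_rel×d = (4)·(16) − (8)·(9) = -8
since m = R²·80 − (-8)²:  R² = (64 + 7936) / 80 = 100
R = √100 = 10  ⇒  r_B = 10 − 4 = 6

rB=6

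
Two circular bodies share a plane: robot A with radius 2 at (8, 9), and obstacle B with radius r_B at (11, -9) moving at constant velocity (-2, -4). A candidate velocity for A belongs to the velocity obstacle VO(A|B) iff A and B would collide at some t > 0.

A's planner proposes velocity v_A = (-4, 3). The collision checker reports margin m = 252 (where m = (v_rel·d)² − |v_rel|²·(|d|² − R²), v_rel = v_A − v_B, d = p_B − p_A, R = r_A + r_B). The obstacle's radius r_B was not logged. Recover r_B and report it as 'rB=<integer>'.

m = 252
d = (3, -18);  v_rel = (-2, 7),  |v_rel|² = 53
v_rel×d = (-2)·(-18) − (7)·(3) = 15
since m = R²·53 − 15²:  R² = (225 + 252) / 53 = 9
R = √9 = 3  ⇒  r_B = 3 − 2 = 1

rB=1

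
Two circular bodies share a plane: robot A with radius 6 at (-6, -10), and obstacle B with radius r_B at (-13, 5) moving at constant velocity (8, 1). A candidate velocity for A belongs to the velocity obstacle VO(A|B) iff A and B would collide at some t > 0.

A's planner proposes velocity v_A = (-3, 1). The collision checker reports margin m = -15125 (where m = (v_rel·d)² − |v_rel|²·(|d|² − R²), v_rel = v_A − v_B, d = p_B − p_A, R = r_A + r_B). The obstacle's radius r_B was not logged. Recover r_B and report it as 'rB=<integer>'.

m = -15125
d = (-7, 15);  v_rel = (-11, 0),  |v_rel|² = 121
v_rel×d = (-11)·(15) − (0)·(-7) = -165
since m = R²·121 − (-165)²:  R² = (27225 + -15125) / 121 = 100
R = √100 = 10  ⇒  r_B = 10 − 6 = 4

rB=4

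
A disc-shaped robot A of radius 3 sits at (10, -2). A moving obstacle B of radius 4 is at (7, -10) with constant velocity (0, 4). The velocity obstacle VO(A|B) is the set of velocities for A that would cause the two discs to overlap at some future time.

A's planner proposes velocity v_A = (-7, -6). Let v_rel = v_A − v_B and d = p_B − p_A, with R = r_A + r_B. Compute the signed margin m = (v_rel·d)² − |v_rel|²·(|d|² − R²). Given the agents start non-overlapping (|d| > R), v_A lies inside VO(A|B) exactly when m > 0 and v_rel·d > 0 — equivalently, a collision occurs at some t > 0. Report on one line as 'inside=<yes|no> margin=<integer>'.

d = (-3, -8),  |d|² = 73;  R = 3+4 = 7,  c = 73−7² = 24
v_rel = (-7, -10),  |v_rel|² = 149;  v_rel·d = (-7)·(-3) + (-10)·(-8) = 101
149·t² − 202·t + 24 = 0  ⇒  m = 101² − 149·24 = 6625
m = 6625 > 0,  v_rel·d = 101 > 0  ⇒  inside

inside=yes margin=6625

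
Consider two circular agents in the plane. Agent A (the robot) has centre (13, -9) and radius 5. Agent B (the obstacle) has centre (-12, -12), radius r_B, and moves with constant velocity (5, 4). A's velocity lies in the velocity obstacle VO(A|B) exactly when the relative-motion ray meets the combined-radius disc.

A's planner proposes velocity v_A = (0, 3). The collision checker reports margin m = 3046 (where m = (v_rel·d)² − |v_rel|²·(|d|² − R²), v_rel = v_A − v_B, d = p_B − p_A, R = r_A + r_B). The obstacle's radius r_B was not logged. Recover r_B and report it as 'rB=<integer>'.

m = 3046
d = (-25, -3);  v_rel = (-5, -1),  |v_rel|² = 26
v_rel×d = (-5)·(-3) − (-1)·(-25) = -10
since m = R²·26 − (-10)²:  R² = (100 + 3046) / 26 = 121
R = √121 = 11  ⇒  r_B = 11 − 5 = 6

rB=6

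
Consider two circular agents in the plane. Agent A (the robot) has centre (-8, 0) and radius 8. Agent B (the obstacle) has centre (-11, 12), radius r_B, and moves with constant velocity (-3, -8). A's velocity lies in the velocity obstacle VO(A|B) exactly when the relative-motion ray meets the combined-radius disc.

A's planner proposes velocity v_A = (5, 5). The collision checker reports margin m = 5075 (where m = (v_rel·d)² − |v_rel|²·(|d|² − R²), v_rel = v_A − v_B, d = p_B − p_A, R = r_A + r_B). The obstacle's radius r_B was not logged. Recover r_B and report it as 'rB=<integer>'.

m = 5075
d = (-3, 12);  v_rel = (8, 13),  |v_rel|² = 233
v_rel×d = (8)·(12) − (13)·(-3) = 135
since m = R²·233 − 135²:  R² = (18225 + 5075) / 233 = 100
R = √100 = 10  ⇒  r_B = 10 − 8 = 2

rB=2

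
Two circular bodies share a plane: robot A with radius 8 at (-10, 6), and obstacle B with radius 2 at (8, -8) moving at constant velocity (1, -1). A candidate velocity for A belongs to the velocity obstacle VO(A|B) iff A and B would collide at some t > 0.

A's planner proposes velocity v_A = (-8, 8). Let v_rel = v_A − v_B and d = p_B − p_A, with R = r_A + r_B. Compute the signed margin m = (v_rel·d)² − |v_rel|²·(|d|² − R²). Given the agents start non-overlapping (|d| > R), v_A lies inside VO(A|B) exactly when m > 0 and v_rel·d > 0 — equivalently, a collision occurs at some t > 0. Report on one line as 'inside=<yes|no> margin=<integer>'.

d = (18, -14),  |d|² = 520;  R = 8+2 = 10,  c = 520−10² = 420
v_rel = (-9, 9),  |v_rel|² = 162;  v_rel·d = (-9)·(18) + (9)·(-14) = -288
162·t² + 576·t + 420 = 0  ⇒  m = (-288)² − 162·420 = 14904
m = 14904 > 0,  v_rel·d = -288 < 0  ⇒  outside

inside=no margin=14904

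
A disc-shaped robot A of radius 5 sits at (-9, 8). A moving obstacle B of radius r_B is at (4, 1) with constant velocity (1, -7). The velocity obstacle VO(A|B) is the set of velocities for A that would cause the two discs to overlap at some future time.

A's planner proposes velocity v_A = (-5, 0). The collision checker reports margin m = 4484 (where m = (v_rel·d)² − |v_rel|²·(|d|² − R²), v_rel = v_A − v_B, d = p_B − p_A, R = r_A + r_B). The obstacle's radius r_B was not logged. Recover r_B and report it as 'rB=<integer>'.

m = 4484
d = (13, -7);  v_rel = (-6, 7),  |v_rel|² = 85
v_rel×d = (-6)·(-7) − (7)·(13) = -49
since m = R²·85 − (-49)²:  R² = (2401 + 4484) / 85 = 81
R = √81 = 9  ⇒  r_B = 9 − 5 = 4

rB=4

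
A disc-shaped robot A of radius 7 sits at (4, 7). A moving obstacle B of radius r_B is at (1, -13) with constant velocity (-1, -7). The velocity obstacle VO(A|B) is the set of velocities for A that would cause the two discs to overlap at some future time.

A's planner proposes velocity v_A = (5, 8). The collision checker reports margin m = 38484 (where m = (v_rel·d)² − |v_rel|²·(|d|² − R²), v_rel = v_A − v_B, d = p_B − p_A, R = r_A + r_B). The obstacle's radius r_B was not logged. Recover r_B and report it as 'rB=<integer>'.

m = 38484
d = (-3, -20);  v_rel = (6, 15),  |v_rel|² = 261
v_rel×d = (6)·(-20) − (15)·(-3) = -75
since m = R²·261 − (-75)²:  R² = (5625 + 38484) / 261 = 169
R = √169 = 13  ⇒  r_B = 13 − 7 = 6

rB=6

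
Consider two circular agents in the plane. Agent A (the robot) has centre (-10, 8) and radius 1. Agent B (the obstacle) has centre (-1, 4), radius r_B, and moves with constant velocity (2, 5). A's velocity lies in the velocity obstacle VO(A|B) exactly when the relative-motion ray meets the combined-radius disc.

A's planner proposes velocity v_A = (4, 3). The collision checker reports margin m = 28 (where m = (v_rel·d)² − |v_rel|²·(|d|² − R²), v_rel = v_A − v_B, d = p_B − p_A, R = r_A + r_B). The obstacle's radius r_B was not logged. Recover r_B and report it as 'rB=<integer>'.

m = 28
d = (9, -4);  v_rel = (2, -2),  |v_rel|² = 8
v_rel×d = (2)·(-4) − (-2)·(9) = 10
since m = R²·8 − 10²:  R² = (100 + 28) / 8 = 16
R = √16 = 4  ⇒  r_B = 4 − 1 = 3

rB=3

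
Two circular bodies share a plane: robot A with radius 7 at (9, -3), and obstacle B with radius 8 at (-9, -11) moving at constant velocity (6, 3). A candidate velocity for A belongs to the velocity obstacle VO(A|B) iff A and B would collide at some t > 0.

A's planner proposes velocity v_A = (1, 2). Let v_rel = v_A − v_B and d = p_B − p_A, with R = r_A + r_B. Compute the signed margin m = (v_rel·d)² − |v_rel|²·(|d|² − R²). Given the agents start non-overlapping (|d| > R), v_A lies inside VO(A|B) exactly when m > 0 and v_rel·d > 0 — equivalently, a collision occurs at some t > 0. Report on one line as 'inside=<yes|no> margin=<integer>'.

d = (-18, -8),  |d|² = 388;  R = 7+8 = 15,  c = 388−15² = 163
v_rel = (-5, -1),  |v_rel|² = 26;  v_rel·d = (-5)·(-18) + (-1)·(-8) = 98
26·t² − 196·t + 163 = 0  ⇒  m = 98² − 26·163 = 5366
m = 5366 > 0,  v_rel·d = 98 > 0  ⇒  inside

inside=yes margin=5366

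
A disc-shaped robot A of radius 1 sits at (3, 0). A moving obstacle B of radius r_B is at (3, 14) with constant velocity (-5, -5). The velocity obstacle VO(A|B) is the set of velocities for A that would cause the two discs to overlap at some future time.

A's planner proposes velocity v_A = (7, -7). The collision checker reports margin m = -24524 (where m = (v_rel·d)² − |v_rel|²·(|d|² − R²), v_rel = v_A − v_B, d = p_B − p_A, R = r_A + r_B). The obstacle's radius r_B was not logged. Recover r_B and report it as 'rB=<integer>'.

m = -24524
d = (0, 14);  v_rel = (12, -2),  |v_rel|² = 148
v_rel×d = (12)·(14) − (-2)·(0) = 168
since m = R²·148 − 168²:  R² = (28224 + -24524) / 148 = 25
R = √25 = 5  ⇒  r_B = 5 − 1 = 4

rB=4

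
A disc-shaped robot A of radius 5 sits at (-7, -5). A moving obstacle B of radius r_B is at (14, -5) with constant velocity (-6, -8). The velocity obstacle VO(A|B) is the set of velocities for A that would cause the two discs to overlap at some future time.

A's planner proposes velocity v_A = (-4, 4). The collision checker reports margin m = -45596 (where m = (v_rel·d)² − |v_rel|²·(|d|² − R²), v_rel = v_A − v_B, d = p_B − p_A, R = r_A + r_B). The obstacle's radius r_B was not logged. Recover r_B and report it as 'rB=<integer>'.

m = -45596
d = (21, 0);  v_rel = (2, 12),  |v_rel|² = 148
v_rel×d = (2)·(0) − (12)·(21) = -252
since m = R²·148 − (-252)²:  R² = (63504 + -45596) / 148 = 121
R = √121 = 11  ⇒  r_B = 11 − 5 = 6

rB=6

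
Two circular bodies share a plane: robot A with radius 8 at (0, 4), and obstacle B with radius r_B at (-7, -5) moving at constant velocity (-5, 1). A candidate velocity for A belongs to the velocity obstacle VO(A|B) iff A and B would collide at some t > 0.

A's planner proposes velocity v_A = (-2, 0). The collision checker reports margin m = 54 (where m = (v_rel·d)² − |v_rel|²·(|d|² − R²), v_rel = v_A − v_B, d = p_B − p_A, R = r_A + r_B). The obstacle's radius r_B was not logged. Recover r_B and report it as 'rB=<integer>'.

m = 54
d = (-7, -9);  v_rel = (3, -1),  |v_rel|² = 10
v_rel×d = (3)·(-9) − (-1)·(-7) = -34
since m = R²·10 − (-34)²:  R² = (1156 + 54) / 10 = 121
R = √121 = 11  ⇒  r_B = 11 − 8 = 3

rB=3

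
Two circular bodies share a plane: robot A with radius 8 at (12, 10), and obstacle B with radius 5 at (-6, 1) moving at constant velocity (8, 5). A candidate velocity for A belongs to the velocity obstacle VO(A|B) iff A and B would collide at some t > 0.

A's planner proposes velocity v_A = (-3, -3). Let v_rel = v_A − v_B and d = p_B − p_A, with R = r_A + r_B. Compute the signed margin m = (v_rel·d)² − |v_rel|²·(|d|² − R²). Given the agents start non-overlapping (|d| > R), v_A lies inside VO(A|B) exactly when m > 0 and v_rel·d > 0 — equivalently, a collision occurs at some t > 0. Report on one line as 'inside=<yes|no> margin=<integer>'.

d = (-18, -9),  |d|² = 405;  R = 8+5 = 13,  c = 405−13² = 236
v_rel = (-11, -8),  |v_rel|² = 185;  v_rel·d = (-11)·(-18) + (-8)·(-9) = 270
185·t² − 540·t + 236 = 0  ⇒  m = 270² − 185·236 = 29240
m = 29240 > 0,  v_rel·d = 270 > 0  ⇒  inside

inside=yes margin=29240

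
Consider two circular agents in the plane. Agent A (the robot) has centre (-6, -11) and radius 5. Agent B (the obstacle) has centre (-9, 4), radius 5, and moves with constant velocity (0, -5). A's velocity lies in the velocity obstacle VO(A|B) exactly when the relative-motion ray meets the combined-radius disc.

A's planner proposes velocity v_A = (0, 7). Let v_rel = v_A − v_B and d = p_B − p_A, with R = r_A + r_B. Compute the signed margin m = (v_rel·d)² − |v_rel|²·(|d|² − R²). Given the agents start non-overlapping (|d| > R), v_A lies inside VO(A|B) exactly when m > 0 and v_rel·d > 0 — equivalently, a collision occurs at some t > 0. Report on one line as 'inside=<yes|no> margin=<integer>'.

d = (-3, 15),  |d|² = 234;  R = 5+5 = 10,  c = 234−10² = 134
v_rel = (0, 12),  |v_rel|² = 144;  v_rel·d = (0)·(-3) + (12)·(15) = 180
144·t² − 360·t + 134 = 0  ⇒  m = 180² − 144·134 = 13104
m = 13104 > 0,  v_rel·d = 180 > 0  ⇒  inside

inside=yes margin=13104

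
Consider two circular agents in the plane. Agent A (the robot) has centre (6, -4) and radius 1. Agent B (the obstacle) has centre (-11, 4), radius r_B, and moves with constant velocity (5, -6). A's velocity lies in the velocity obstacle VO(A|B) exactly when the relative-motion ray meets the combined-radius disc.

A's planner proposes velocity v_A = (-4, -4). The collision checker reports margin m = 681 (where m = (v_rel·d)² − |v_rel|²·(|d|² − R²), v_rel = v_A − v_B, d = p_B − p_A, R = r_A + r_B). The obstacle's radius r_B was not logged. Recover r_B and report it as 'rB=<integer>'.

m = 681
d = (-17, 8);  v_rel = (-9, 2),  |v_rel|² = 85
v_rel×d = (-9)·(8) − (2)·(-17) = -38
since m = R²·85 − (-38)²:  R² = (1444 + 681) / 85 = 25
R = √25 = 5  ⇒  r_B = 5 − 1 = 4

rB=4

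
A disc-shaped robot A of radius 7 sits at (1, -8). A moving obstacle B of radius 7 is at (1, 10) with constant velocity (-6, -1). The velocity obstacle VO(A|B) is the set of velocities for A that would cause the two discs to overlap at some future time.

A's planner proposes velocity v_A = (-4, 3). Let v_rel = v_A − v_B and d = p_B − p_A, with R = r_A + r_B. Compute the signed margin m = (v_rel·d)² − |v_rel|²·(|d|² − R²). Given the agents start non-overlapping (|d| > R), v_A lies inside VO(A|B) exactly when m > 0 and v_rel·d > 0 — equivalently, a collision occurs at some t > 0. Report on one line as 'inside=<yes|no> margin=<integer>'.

d = (0, 18),  |d|² = 324;  R = 7+7 = 14,  c = 324−14² = 128
v_rel = (2, 4),  |v_rel|² = 20;  v_rel·d = (2)·(0) + (4)·(18) = 72
20·t² − 144·t + 128 = 0  ⇒  m = 72² − 20·128 = 2624
m = 2624 > 0,  v_rel·d = 72 > 0  ⇒  inside

inside=yes margin=2624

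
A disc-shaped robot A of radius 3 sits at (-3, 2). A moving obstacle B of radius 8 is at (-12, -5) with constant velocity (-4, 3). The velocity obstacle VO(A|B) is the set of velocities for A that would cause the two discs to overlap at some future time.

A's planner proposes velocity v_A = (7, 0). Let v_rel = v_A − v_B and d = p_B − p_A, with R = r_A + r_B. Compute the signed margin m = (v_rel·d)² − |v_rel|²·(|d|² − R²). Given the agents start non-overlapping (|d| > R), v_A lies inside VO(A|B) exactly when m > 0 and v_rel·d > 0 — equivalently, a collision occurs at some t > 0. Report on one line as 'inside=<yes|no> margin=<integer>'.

d = (-9, -7),  |d|² = 130;  R = 3+8 = 11,  c = 130−11² = 9
v_rel = (11, -3),  |v_rel|² = 130;  v_rel·d = (11)·(-9) + (-3)·(-7) = -78
130·t² + 156·t + 9 = 0  ⇒  m = (-78)² − 130·9 = 4914
m = 4914 > 0,  v_rel·d = -78 < 0  ⇒  outside

inside=no margin=4914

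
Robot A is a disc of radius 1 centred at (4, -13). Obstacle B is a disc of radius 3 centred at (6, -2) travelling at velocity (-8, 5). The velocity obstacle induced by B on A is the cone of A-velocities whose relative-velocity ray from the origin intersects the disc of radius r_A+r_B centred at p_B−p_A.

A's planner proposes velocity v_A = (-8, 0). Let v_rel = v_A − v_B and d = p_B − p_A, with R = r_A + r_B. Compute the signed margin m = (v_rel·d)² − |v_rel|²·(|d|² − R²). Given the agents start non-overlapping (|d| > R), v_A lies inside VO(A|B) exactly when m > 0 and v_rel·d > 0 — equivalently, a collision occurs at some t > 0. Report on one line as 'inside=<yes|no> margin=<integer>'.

d = (2, 11),  |d|² = 125;  R = 1+3 = 4,  c = 125−4² = 109
v_rel = (0, -5),  |v_rel|² = 25;  v_rel·d = (0)·(2) + (-5)·(11) = -55
25·t² + 110·t + 109 = 0  ⇒  m = (-55)² − 25·109 = 300
m = 300 > 0,  v_rel·d = -55 < 0  ⇒  outside

inside=no margin=300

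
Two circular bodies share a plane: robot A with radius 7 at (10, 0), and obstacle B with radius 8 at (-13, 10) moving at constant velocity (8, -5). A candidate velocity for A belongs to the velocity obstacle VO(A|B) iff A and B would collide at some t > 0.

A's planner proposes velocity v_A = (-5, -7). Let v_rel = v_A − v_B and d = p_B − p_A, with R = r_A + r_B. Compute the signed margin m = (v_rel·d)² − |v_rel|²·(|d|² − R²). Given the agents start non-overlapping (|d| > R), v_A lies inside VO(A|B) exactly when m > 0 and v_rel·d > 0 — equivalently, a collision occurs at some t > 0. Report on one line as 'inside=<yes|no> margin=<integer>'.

d = (-23, 10),  |d|² = 629;  R = 7+8 = 15,  c = 629−15² = 404
v_rel = (-13, -2),  |v_rel|² = 173;  v_rel·d = (-13)·(-23) + (-2)·(10) = 279
173·t² − 558·t + 404 = 0  ⇒  m = 279² − 173·404 = 7949
m = 7949 > 0,  v_rel·d = 279 > 0  ⇒  inside

inside=yes margin=7949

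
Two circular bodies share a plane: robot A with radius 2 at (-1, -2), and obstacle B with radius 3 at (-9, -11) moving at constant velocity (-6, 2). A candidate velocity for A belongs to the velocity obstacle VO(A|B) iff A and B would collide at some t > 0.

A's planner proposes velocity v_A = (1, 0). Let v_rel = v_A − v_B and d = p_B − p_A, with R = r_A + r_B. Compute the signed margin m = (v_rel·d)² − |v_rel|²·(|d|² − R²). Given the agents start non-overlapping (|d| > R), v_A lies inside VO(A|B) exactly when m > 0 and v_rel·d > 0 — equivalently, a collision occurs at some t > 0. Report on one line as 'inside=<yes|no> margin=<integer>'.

d = (-8, -9),  |d|² = 145;  R = 2+3 = 5,  c = 145−5² = 120
v_rel = (7, -2),  |v_rel|² = 53;  v_rel·d = (7)·(-8) + (-2)·(-9) = -38
53·t² + 76·t + 120 = 0  ⇒  m = (-38)² − 53·120 = -4916
m = -4916 < 0,  v_rel·d = -38 < 0  ⇒  outside

inside=no margin=-4916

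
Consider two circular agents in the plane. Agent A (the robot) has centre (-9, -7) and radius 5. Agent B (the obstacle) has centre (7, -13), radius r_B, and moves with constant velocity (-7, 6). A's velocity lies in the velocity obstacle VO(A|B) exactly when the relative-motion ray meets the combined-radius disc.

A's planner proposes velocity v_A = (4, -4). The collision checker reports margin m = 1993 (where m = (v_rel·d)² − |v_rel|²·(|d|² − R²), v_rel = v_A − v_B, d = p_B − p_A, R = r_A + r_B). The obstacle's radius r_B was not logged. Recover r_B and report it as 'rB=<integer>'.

m = 1993
d = (16, -6);  v_rel = (11, -10),  |v_rel|² = 221
v_rel×d = (11)·(-6) − (-10)·(16) = 94
since m = R²·221 − 94²:  R² = (8836 + 1993) / 221 = 49
R = √49 = 7  ⇒  r_B = 7 − 5 = 2

rB=2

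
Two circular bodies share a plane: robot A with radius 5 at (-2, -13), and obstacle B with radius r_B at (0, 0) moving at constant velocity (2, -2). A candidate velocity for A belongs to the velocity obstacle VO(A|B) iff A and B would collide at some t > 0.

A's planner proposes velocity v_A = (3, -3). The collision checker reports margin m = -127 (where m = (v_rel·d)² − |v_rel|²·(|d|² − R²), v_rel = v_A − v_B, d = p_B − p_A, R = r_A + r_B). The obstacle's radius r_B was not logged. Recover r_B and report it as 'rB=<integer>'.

m = -127
d = (2, 13);  v_rel = (1, -1),  |v_rel|² = 2
v_rel×d = (1)·(13) − (-1)·(2) = 15
since m = R²·2 − 15²:  R² = (225 + -127) / 2 = 49
R = √49 = 7  ⇒  r_B = 7 − 5 = 2

rB=2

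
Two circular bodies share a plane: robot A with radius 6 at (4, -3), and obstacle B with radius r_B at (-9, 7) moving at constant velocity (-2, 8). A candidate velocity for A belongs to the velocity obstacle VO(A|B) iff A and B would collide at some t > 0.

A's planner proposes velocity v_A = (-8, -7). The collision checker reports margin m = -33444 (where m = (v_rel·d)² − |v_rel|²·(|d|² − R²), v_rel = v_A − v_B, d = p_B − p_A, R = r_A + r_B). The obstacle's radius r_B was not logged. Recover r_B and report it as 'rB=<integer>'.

m = -33444
d = (-13, 10);  v_rel = (-6, -15),  |v_rel|² = 261
v_rel×d = (-6)·(10) − (-15)·(-13) = -255
since m = R²·261 − (-255)²:  R² = (65025 + -33444) / 261 = 121
R = √121 = 11  ⇒  r_B = 11 − 6 = 5

rB=5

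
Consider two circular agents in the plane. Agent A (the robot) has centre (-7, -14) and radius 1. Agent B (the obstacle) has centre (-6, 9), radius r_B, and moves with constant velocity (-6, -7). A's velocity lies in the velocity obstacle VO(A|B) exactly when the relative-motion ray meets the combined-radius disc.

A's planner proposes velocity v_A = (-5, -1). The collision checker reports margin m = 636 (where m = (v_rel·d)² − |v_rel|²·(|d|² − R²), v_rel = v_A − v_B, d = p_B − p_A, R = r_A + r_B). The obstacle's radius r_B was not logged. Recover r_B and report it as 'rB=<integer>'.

m = 636
d = (1, 23);  v_rel = (1, 6),  |v_rel|² = 37
v_rel×d = (1)·(23) − (6)·(1) = 17
since m = R²·37 − 17²:  R² = (289 + 636) / 37 = 25
R = √25 = 5  ⇒  r_B = 5 − 1 = 4

rB=4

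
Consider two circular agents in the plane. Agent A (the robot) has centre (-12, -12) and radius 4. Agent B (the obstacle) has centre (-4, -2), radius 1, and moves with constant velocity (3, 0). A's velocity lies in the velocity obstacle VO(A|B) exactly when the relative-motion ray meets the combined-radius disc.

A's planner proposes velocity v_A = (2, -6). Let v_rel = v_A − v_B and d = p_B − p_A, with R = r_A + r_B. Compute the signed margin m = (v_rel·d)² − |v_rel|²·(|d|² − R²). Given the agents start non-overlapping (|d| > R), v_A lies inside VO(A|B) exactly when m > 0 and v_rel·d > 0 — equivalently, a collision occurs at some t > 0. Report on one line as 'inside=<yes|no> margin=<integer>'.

d = (8, 10),  |d|² = 164;  R = 4+1 = 5,  c = 164−5² = 139
v_rel = (-1, -6),  |v_rel|² = 37;  v_rel·d = (-1)·(8) + (-6)·(10) = -68
37·t² + 136·t + 139 = 0  ⇒  m = (-68)² − 37·139 = -519
m = -519 < 0,  v_rel·d = -68 < 0  ⇒  outside

inside=no margin=-519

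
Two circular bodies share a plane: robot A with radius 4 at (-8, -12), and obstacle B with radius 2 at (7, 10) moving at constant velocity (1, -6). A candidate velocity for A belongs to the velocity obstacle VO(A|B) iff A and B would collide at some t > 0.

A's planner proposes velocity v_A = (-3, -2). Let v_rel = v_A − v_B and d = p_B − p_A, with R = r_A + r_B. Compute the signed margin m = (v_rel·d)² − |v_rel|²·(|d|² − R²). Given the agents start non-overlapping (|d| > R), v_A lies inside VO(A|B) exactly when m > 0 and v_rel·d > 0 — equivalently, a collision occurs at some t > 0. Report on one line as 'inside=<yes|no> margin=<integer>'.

d = (15, 22),  |d|² = 709;  R = 4+2 = 6,  c = 709−6² = 673
v_rel = (-4, 4),  |v_rel|² = 32;  v_rel·d = (-4)·(15) + (4)·(22) = 28
32·t² − 56·t + 673 = 0  ⇒  m = 28² − 32·673 = -20752
m = -20752 < 0,  v_rel·d = 28 > 0  ⇒  outside

inside=no margin=-20752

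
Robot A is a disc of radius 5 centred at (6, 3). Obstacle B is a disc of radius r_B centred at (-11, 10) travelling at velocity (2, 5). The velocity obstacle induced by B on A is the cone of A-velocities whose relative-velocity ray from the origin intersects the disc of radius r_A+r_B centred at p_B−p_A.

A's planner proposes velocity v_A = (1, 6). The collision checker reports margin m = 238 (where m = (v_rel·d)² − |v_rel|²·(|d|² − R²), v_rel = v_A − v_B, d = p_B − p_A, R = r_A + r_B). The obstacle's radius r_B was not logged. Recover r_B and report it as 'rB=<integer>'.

m = 238
d = (-17, 7);  v_rel = (-1, 1),  |v_rel|² = 2
v_rel×d = (-1)·(7) − (1)·(-17) = 10
since m = R²·2 − 10²:  R² = (100 + 238) / 2 = 169
R = √169 = 13  ⇒  r_B = 13 − 5 = 8

rB=8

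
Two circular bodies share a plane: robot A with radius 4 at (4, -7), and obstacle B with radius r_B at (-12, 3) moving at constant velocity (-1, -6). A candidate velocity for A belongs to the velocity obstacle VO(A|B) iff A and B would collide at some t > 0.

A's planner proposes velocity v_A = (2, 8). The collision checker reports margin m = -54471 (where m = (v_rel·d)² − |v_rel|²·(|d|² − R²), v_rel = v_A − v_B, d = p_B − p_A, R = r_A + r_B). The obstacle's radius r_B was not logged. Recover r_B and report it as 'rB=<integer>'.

m = -54471
d = (-16, 10);  v_rel = (3, 14),  |v_rel|² = 205
v_rel×d = (3)·(10) − (14)·(-16) = 254
since m = R²·205 − 254²:  R² = (64516 + -54471) / 205 = 49
R = √49 = 7  ⇒  r_B = 7 − 4 = 3

rB=3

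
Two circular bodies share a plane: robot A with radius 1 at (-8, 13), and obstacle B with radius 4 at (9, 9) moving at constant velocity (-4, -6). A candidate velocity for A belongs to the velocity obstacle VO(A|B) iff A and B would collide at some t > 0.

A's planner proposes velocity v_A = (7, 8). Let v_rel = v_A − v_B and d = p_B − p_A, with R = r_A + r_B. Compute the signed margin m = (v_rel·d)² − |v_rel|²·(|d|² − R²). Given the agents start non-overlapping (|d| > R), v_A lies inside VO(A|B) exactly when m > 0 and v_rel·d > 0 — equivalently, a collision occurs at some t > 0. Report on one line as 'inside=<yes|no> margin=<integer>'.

d = (17, -4),  |d|² = 305;  R = 1+4 = 5,  c = 305−5² = 280
v_rel = (11, 14),  |v_rel|² = 317;  v_rel·d = (11)·(17) + (14)·(-4) = 131
317·t² − 262·t + 280 = 0  ⇒  m = 131² − 317·280 = -71599
m = -71599 < 0,  v_rel·d = 131 > 0  ⇒  outside

inside=no margin=-71599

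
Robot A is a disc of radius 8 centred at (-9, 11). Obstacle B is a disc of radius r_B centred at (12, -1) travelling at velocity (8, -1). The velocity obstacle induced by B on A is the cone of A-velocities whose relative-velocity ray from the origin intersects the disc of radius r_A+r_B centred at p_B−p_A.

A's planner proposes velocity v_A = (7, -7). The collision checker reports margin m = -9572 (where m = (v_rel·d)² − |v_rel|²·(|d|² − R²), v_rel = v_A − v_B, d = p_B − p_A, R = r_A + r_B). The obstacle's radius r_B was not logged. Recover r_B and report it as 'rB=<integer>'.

m = -9572
d = (21, -12);  v_rel = (-1, -6),  |v_rel|² = 37
v_rel×d = (-1)·(-12) − (-6)·(21) = 138
since m = R²·37 − 138²:  R² = (19044 + -9572) / 37 = 256
R = √256 = 16  ⇒  r_B = 16 − 8 = 8

rB=8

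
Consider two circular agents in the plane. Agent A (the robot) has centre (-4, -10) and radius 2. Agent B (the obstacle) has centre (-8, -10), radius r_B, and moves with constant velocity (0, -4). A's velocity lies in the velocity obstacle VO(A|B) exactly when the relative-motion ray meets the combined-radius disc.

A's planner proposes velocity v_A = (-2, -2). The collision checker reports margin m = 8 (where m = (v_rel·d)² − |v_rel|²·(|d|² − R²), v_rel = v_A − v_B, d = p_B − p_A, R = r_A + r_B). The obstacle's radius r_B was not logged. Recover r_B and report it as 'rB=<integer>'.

m = 8
d = (-4, 0);  v_rel = (-2, 2),  |v_rel|² = 8
v_rel×d = (-2)·(0) − (2)·(-4) = 8
since m = R²·8 − 8²:  R² = (64 + 8) / 8 = 9
R = √9 = 3  ⇒  r_B = 3 − 2 = 1

rB=1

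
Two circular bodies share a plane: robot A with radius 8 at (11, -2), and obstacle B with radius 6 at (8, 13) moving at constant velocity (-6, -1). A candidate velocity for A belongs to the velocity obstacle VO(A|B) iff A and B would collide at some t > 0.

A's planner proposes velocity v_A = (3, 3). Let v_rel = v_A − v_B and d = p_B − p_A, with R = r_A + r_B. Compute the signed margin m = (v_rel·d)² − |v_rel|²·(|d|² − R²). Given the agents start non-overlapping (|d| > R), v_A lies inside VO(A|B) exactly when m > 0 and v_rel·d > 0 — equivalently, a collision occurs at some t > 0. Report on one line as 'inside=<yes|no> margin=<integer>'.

d = (-3, 15),  |d|² = 234;  R = 8+6 = 14,  c = 234−14² = 38
v_rel = (9, 4),  |v_rel|² = 97;  v_rel·d = (9)·(-3) + (4)·(15) = 33
97·t² − 66·t + 38 = 0  ⇒  m = 33² − 97·38 = -2597
m = -2597 < 0,  v_rel·d = 33 > 0  ⇒  outside

inside=no margin=-2597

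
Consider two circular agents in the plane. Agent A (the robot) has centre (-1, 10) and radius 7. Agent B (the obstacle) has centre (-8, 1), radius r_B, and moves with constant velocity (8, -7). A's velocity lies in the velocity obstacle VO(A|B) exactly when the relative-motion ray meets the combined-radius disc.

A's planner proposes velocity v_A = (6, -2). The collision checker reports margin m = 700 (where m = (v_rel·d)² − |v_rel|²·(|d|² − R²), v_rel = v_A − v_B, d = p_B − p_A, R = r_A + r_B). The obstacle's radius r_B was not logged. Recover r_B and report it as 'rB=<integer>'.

m = 700
d = (-7, -9);  v_rel = (-2, 5),  |v_rel|² = 29
v_rel×d = (-2)·(-9) − (5)·(-7) = 53
since m = R²·29 − 53²:  R² = (2809 + 700) / 29 = 121
R = √121 = 11  ⇒  r_B = 11 − 7 = 4

rB=4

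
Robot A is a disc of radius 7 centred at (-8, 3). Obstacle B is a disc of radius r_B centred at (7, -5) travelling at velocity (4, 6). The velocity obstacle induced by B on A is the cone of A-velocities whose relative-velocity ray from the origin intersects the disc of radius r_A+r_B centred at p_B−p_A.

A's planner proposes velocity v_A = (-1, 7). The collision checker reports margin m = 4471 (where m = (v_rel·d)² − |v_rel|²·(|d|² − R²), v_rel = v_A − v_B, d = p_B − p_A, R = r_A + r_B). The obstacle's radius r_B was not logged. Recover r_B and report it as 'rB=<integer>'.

m = 4471
d = (15, -8);  v_rel = (-5, 1),  |v_rel|² = 26
v_rel×d = (-5)·(-8) − (1)·(15) = 25
since m = R²·26 − 25²:  R² = (625 + 4471) / 26 = 196
R = √196 = 14  ⇒  r_B = 14 − 7 = 7

rB=7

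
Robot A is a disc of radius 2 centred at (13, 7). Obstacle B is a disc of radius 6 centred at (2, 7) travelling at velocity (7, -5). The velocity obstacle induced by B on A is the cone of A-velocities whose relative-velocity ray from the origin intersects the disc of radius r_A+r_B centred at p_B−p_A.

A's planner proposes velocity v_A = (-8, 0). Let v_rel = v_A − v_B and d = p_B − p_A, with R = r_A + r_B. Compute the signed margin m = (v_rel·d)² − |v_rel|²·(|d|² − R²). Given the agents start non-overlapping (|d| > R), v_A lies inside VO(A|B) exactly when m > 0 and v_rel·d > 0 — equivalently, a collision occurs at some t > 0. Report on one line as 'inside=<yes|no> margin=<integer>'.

d = (-11, 0),  |d|² = 121;  R = 2+6 = 8,  c = 121−8² = 57
v_rel = (-15, 5),  |v_rel|² = 250;  v_rel·d = (-15)·(-11) + (5)·(0) = 165
250·t² − 330·t + 57 = 0  ⇒  m = 165² − 250·57 = 12975
m = 12975 > 0,  v_rel·d = 165 > 0  ⇒  inside

inside=yes margin=12975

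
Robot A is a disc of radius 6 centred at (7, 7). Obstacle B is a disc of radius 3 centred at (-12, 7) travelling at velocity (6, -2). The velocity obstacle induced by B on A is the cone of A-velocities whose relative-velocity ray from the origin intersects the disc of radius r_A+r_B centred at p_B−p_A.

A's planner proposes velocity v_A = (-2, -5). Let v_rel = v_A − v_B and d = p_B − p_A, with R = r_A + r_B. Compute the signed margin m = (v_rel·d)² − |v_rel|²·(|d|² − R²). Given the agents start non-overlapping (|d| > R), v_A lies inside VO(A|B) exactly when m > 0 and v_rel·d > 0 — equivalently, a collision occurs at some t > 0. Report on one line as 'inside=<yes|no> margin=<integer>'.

d = (-19, 0),  |d|² = 361;  R = 6+3 = 9,  c = 361−9² = 280
v_rel = (-8, -3),  |v_rel|² = 73;  v_rel·d = (-8)·(-19) + (-3)·(0) = 152
73·t² − 304·t + 280 = 0  ⇒  m = 152² − 73·280 = 2664
m = 2664 > 0,  v_rel·d = 152 > 0  ⇒  inside

inside=yes margin=2664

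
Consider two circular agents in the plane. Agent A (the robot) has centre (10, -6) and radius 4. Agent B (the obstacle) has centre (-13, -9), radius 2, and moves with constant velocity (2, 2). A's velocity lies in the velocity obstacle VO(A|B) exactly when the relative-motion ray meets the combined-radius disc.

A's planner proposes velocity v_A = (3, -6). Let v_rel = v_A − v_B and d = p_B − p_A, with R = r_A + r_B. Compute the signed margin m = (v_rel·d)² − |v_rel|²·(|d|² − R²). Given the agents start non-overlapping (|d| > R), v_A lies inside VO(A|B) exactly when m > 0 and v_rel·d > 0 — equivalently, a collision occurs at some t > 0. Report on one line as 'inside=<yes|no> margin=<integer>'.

d = (-23, -3),  |d|² = 538;  R = 4+2 = 6,  c = 538−6² = 502
v_rel = (1, -8),  |v_rel|² = 65;  v_rel·d = (1)·(-23) + (-8)·(-3) = 1
65·t² − 2·t + 502 = 0  ⇒  m = 1² − 65·502 = -32629
m = -32629 < 0,  v_rel·d = 1 > 0  ⇒  outside

inside=no margin=-32629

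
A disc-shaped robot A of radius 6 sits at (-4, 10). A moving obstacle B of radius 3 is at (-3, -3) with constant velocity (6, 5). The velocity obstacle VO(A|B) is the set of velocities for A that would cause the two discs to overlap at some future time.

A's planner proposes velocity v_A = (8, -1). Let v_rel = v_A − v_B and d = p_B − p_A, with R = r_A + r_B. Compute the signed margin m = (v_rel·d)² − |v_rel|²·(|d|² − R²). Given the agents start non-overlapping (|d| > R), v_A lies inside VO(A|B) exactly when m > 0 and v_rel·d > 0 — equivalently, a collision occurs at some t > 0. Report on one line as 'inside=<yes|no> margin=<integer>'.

d = (1, -13),  |d|² = 170;  R = 6+3 = 9,  c = 170−9² = 89
v_rel = (2, -6),  |v_rel|² = 40;  v_rel·d = (2)·(1) + (-6)·(-13) = 80
40·t² − 160·t + 89 = 0  ⇒  m = 80² − 40·89 = 2840
m = 2840 > 0,  v_rel·d = 80 > 0  ⇒  inside

inside=yes margin=2840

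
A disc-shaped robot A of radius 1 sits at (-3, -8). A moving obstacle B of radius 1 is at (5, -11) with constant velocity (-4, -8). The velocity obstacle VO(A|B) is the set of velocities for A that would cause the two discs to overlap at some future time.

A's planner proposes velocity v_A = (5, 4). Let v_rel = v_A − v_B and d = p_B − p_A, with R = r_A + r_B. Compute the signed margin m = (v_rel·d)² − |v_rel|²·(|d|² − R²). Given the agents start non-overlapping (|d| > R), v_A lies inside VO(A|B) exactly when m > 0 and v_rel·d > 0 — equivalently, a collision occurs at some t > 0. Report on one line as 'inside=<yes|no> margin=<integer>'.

d = (8, -3),  |d|² = 73;  R = 1+1 = 2,  c = 73−2² = 69
v_rel = (9, 12),  |v_rel|² = 225;  v_rel·d = (9)·(8) + (12)·(-3) = 36
225·t² − 72·t + 69 = 0  ⇒  m = 36² − 225·69 = -14229
m = -14229 < 0,  v_rel·d = 36 > 0  ⇒  outside

inside=no margin=-14229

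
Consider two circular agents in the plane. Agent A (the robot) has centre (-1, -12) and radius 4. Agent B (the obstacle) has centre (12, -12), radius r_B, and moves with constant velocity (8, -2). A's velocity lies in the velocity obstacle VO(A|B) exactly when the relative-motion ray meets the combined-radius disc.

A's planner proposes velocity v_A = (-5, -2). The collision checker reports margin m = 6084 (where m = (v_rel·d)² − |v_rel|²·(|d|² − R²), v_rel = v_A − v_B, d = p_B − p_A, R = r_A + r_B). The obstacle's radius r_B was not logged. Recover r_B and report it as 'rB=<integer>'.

m = 6084
d = (13, 0);  v_rel = (-13, 0),  |v_rel|² = 169
v_rel×d = (-13)·(0) − (0)·(13) = 0
since m = R²·169 − 0²:  R² = (0 + 6084) / 169 = 36
R = √36 = 6  ⇒  r_B = 6 − 4 = 2

rB=2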